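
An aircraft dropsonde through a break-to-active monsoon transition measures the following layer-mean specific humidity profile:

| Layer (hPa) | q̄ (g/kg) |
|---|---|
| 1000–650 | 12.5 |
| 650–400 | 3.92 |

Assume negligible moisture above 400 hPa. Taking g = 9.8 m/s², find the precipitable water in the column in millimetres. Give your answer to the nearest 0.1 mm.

PW ≈ 54.6 mm

Precipitable water is the column-integrated vapour mass per unit area: PW = (1/g) Σ q̄ Δp, with q in kg/kg and Δp in Pa (1 kg/m² of water = 1 mm).
Layer 1000–650 hPa: Δp = 350 hPa = 35000 Pa, q̄ = 0.0125 kg/kg → 0.0125 × 35000 / 9.8 = 44.64 mm
Layer 650–400 hPa: Δp = 250 hPa = 25000 Pa, q̄ = 0.00392 kg/kg → 0.00392 × 25000 / 9.8 = 10.00 mm
PW = 44.64 + 10.00 = 54.64 ≈ 54.6 mm.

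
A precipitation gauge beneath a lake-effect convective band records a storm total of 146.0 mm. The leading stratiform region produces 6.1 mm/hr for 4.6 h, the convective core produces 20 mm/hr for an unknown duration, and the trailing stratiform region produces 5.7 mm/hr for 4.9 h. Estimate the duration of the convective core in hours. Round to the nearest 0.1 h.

Known phases: 6.1 × 4.6 + 5.7 × 4.9 = 28.06 + 27.93 = 55.99 mm.
Remaining depth = 146.0 − 55.99 = 90.01 mm.
Duration = 90.01 / 20 = 4.5 h.

duration ≈ 4.5 h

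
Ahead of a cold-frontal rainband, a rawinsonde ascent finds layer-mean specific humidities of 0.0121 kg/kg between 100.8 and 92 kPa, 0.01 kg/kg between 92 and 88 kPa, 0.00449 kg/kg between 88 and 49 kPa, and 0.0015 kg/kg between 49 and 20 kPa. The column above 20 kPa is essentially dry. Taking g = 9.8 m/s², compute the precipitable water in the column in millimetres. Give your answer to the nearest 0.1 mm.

Precipitable water is the column-integrated vapour mass per unit area: PW = (1/g) Σ q̄ Δp, with q in kg/kg and Δp in Pa (1 kg/m² of water = 1 mm).
Layer 100.8–92 kPa: Δp = 88 hPa = 8800 Pa, q̄ = 0.0121 kg/kg → 0.0121 × 8800 / 9.8 = 10.87 mm
Layer 92–88 kPa: Δp = 40 hPa = 4000 Pa, q̄ = 0.01 kg/kg → 0.01 × 4000 / 9.8 = 4.08 mm
Layer 88–49 kPa: Δp = 390 hPa = 39000 Pa, q̄ = 0.00449 kg/kg → 0.00449 × 39000 / 9.8 = 17.87 mm
Layer 49–20 kPa: Δp = 290 hPa = 29000 Pa, q̄ = 0.0015 kg/kg → 0.0015 × 29000 / 9.8 = 4.44 mm
PW = 10.87 + 4.08 + 17.87 + 4.44 = 37.26 ≈ 37.3 mm.

PW ≈ 37.3 mm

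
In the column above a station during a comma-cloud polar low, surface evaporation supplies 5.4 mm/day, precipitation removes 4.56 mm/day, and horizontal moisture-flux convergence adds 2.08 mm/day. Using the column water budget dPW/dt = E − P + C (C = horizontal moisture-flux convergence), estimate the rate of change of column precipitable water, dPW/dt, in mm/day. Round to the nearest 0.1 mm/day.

dPW/dt ≈ 2.9 mm/day

dPW/dt = E − P + C = 5.4 − 4.56 + (2.08) = 2.9 mm/day.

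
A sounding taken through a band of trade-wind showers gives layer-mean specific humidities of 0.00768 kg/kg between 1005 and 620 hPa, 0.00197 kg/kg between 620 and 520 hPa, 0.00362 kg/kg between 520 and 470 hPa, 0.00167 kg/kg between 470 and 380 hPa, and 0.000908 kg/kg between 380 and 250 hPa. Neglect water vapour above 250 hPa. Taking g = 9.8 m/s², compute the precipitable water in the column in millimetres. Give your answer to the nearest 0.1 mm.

Precipitable water is the column-integrated vapour mass per unit area: PW = (1/g) Σ q̄ Δp, with q in kg/kg and Δp in Pa (1 kg/m² of water = 1 mm).
Layer 1005–620 hPa: Δp = 385 hPa = 38500 Pa, q̄ = 0.00768 kg/kg → 0.00768 × 38500 / 9.8 = 30.17 mm
Layer 620–520 hPa: Δp = 100 hPa = 10000 Pa, q̄ = 0.00197 kg/kg → 0.00197 × 10000 / 9.8 = 2.01 mm
Layer 520–470 hPa: Δp = 50 hPa = 5000 Pa, q̄ = 0.00362 kg/kg → 0.00362 × 5000 / 9.8 = 1.85 mm
Layer 470–380 hPa: Δp = 90 hPa = 9000 Pa, q̄ = 0.00167 kg/kg → 0.00167 × 9000 / 9.8 = 1.53 mm
Layer 380–250 hPa: Δp = 130 hPa = 13000 Pa, q̄ = 0.000908 kg/kg → 0.000908 × 13000 / 9.8 = 1.20 mm
PW = 30.17 + 2.01 + 1.85 + 1.53 + 1.20 = 36.76 ≈ 36.8 mm.

PW ≈ 36.8 mm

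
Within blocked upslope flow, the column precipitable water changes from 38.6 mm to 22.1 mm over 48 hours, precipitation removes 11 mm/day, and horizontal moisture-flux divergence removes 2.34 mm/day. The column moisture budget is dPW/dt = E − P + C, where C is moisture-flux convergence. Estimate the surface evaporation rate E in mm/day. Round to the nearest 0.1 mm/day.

E ≈ 5.1 mm/day

dPW/dt = (22.1 − 38.6) mm / (48/24 day) = -8.250 mm/day.
E = dPW/dt + P − C = (-8.250) + 11 − (-2.34) = 5.1 mm/day.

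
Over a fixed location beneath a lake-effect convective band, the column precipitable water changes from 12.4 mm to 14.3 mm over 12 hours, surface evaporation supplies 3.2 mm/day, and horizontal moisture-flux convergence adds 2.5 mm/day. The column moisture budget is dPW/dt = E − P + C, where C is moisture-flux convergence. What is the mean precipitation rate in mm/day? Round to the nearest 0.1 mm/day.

P ≈ 1.9 mm/day

dPW/dt = (14.3 − 12.4) mm / (12/24 day) = +3.800 mm/day.
P = E + C − dPW/dt = 3.2 + (2.5) − (+3.800) = 1.9 mm/day.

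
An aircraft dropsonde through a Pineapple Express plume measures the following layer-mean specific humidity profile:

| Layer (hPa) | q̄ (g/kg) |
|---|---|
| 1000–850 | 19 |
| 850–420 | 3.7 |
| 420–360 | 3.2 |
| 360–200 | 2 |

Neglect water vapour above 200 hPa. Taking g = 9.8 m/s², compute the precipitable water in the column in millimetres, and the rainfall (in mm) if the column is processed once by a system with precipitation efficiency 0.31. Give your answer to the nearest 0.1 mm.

Precipitable water is the column-integrated vapour mass per unit area: PW = (1/g) Σ q̄ Δp, with q in kg/kg and Δp in Pa (1 kg/m² of water = 1 mm).
Layer 1000–850 hPa: Δp = 150 hPa = 15000 Pa, q̄ = 0.019 kg/kg → 0.019 × 15000 / 9.8 = 29.08 mm
Layer 850–420 hPa: Δp = 430 hPa = 43000 Pa, q̄ = 0.0037 kg/kg → 0.0037 × 43000 / 9.8 = 16.23 mm
Layer 420–360 hPa: Δp = 60 hPa = 6000 Pa, q̄ = 0.0032 kg/kg → 0.0032 × 6000 / 9.8 = 1.96 mm
Layer 360–200 hPa: Δp = 160 hPa = 16000 Pa, q̄ = 0.002 kg/kg → 0.002 × 16000 / 9.8 = 3.27 mm
PW = 29.08 + 16.23 + 1.96 + 3.27 = 50.54 ≈ 50.5 mm.
Rainfall = ε × PW = 0.31 × 50.5 = 15.7 mm.

PW ≈ 50.5 mm; rainfall ≈ 15.7 mm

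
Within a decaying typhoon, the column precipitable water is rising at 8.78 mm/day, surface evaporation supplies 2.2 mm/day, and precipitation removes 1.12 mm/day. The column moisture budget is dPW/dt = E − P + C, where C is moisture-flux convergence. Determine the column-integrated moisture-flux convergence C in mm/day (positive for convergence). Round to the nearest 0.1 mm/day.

dPW/dt = +8.78 mm/day.
C = dPW/dt − E + P = (+8.78) − 2.2 + 1.12 = 7.7 mm/day.

C ≈ 7.7 mm/day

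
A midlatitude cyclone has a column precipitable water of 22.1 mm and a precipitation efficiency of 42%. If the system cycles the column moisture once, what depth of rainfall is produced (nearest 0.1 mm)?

rainfall ≈ 9.3 mm

Rainfall = ε × PW = 0.42 × 22.1 = 9.3 mm.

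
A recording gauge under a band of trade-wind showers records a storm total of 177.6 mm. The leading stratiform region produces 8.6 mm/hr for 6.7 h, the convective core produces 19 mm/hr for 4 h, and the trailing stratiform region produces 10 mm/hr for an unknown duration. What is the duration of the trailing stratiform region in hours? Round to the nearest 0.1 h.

Known phases: 8.6 × 6.7 + 19 × 4 = 57.62 + 76 = 133.62 mm.
Remaining depth = 177.6 − 133.62 = 43.98 mm.
Duration = 43.98 / 10 = 4.4 h.

duration ≈ 4.4 h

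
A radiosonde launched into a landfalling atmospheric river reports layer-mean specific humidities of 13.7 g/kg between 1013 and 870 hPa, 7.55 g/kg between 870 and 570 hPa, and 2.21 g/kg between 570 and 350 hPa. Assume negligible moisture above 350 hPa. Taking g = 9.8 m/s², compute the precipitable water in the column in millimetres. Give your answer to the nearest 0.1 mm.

PW ≈ 48.1 mm

Precipitable water is the column-integrated vapour mass per unit area: PW = (1/g) Σ q̄ Δp, with q in kg/kg and Δp in Pa (1 kg/m² of water = 1 mm).
Layer 1013–870 hPa: Δp = 143 hPa = 14300 Pa, q̄ = 0.0137 kg/kg → 0.0137 × 14300 / 9.8 = 19.99 mm
Layer 870–570 hPa: Δp = 300 hPa = 30000 Pa, q̄ = 0.00755 kg/kg → 0.00755 × 30000 / 9.8 = 23.11 mm
Layer 570–350 hPa: Δp = 220 hPa = 22000 Pa, q̄ = 0.00221 kg/kg → 0.00221 × 22000 / 9.8 = 4.96 mm
PW = 19.99 + 23.11 + 4.96 = 48.06 ≈ 48.1 mm.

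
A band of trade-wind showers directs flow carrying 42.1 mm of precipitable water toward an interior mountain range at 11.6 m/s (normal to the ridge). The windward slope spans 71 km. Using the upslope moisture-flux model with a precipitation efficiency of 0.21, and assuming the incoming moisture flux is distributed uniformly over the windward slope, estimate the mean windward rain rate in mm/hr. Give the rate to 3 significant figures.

Incoming column moisture flux per unit ridge length: F = V × PW = 11.6 × 42.1 = 488.36 mm·m/s.
Spread over the 71 km slope with efficiency ε = 0.21: R = ε·F/W = 0.21 × 488.36 / 71000 m = 1.444e-03 mm/s.
R = 1.444e-03 × 3600 = 5.20 mm/hr.

R ≈ 5.20 mm/hr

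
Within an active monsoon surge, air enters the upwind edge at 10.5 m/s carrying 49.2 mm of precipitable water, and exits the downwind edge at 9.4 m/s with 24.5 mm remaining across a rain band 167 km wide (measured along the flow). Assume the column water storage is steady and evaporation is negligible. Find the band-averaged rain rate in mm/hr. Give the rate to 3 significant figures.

R ≈ 6.17 mm/hr

Column moisture flux per unit crosswind length is F = V × PW.
Inflow: F_in = 10.5 × 49.2 = 516.6 mm·m/s
Outflow: F_out = 9.4 × 24.5 = 230.3 mm·m/s
Steady-state rate R = (F_in − F_out)/L = (516.6 − 230.3) / 167000 m = 1.714e-03 mm/s.
R = 1.714e-03 × 3600 = 6.17 mm/hr.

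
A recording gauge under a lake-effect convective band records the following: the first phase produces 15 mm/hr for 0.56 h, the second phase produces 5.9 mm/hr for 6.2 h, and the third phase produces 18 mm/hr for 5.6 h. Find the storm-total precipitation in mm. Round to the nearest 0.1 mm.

total ≈ 145.8 mm

Total = Σ Rᵢ Δtᵢ = 15 × 0.56 + 5.9 × 6.2 + 18 × 5.6
      = 8.4 + 36.58 + 100.8 = 145.8 mm.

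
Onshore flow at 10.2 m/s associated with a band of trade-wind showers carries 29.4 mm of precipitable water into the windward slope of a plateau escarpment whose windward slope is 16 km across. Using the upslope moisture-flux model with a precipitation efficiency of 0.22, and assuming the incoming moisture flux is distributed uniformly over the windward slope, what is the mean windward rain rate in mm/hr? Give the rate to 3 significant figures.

R ≈ 14.8 mm/hr

Incoming column moisture flux per unit ridge length: F = V × PW = 10.2 × 29.4 = 299.88 mm·m/s.
Spread over the 16 km slope with efficiency ε = 0.22: R = ε·F/W = 0.22 × 299.88 / 16000 m = 4.123e-03 mm/s.
R = 4.123e-03 × 3600 = 14.8 mm/hr.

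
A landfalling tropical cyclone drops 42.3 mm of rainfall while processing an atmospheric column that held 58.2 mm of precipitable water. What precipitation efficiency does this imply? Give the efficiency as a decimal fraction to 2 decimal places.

ε = rainfall / PW = 42.3 / 58.2 = 0.73.

ε ≈ 0.73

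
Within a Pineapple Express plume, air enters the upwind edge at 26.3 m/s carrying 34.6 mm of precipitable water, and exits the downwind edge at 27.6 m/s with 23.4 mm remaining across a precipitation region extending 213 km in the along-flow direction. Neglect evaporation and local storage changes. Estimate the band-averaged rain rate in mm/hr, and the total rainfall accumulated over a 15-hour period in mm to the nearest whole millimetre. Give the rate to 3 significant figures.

Column moisture flux per unit crosswind length is F = V × PW.
Inflow: F_in = 26.3 × 34.6 = 909.98 mm·m/s
Outflow: F_out = 27.6 × 23.4 = 645.84 mm·m/s
Steady-state rate R = (F_in − F_out)/L = (909.98 − 645.84) / 213000 m = 1.240e-03 mm/s.
R = 1.240e-03 × 3600 = 4.46 mm/hr.
Over 15 h: total = 4.46 × 15 = 66.9 ≈ 67 mm.

R ≈ 4.46 mm/hr; total ≈ 67 mm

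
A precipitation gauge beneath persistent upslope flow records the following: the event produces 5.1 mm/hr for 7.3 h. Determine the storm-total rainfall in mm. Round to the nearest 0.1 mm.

total ≈ 37.2 mm

Total = Σ Rᵢ Δtᵢ = 5.1 × 7.3
      = 37.23 = 37.2 mm.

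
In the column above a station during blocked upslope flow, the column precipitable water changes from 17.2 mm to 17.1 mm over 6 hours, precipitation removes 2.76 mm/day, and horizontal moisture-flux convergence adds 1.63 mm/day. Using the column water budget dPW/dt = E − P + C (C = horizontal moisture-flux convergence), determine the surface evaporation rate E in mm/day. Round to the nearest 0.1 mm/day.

dPW/dt = (17.1 − 17.2) mm / (6/24 day) = -0.400 mm/day.
E = dPW/dt + P − C = (-0.400) + 2.76 − (1.63) = 0.7 mm/day.

E ≈ 0.7 mm/day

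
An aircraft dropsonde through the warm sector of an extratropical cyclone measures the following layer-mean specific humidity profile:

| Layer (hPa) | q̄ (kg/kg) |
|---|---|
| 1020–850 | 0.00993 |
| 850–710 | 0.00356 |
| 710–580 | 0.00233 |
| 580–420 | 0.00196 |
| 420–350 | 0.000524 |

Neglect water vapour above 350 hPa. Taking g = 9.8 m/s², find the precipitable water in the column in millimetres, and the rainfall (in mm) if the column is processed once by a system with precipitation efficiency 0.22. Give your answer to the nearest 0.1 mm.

PW ≈ 29.0 mm; rainfall ≈ 6.4 mm

Precipitable water is the column-integrated vapour mass per unit area: PW = (1/g) Σ q̄ Δp, with q in kg/kg and Δp in Pa (1 kg/m² of water = 1 mm).
Layer 1020–850 hPa: Δp = 170 hPa = 17000 Pa, q̄ = 0.00993 kg/kg → 0.00993 × 17000 / 9.8 = 17.23 mm
Layer 850–710 hPa: Δp = 140 hPa = 14000 Pa, q̄ = 0.00356 kg/kg → 0.00356 × 14000 / 9.8 = 5.09 mm
Layer 710–580 hPa: Δp = 130 hPa = 13000 Pa, q̄ = 0.00233 kg/kg → 0.00233 × 13000 / 9.8 = 3.09 mm
Layer 580–420 hPa: Δp = 160 hPa = 16000 Pa, q̄ = 0.00196 kg/kg → 0.00196 × 16000 / 9.8 = 3.20 mm
Layer 420–350 hPa: Δp = 70 hPa = 7000 Pa, q̄ = 0.000524 kg/kg → 0.000524 × 7000 / 9.8 = 0.37 mm
PW = 17.23 + 5.09 + 3.09 + 3.20 + 0.37 = 28.98 ≈ 29.0 mm.
Rainfall = ε × PW = 0.22 × 29.0 = 6.4 mm.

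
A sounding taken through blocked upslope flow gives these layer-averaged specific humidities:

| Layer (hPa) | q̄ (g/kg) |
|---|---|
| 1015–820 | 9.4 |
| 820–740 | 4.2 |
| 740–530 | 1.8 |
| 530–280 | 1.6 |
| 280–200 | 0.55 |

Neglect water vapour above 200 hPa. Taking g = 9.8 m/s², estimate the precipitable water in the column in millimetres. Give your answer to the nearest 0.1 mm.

Precipitable water is the column-integrated vapour mass per unit area: PW = (1/g) Σ q̄ Δp, with q in kg/kg and Δp in Pa (1 kg/m² of water = 1 mm).
Layer 1015–820 hPa: Δp = 195 hPa = 19500 Pa, q̄ = 0.0094 kg/kg → 0.0094 × 19500 / 9.8 = 18.70 mm
Layer 820–740 hPa: Δp = 80 hPa = 8000 Pa, q̄ = 0.0042 kg/kg → 0.0042 × 8000 / 9.8 = 3.43 mm
Layer 740–530 hPa: Δp = 210 hPa = 21000 Pa, q̄ = 0.0018 kg/kg → 0.0018 × 21000 / 9.8 = 3.86 mm
Layer 530–280 hPa: Δp = 250 hPa = 25000 Pa, q̄ = 0.0016 kg/kg → 0.0016 × 25000 / 9.8 = 4.08 mm
Layer 280–200 hPa: Δp = 80 hPa = 8000 Pa, q̄ = 0.00055 kg/kg → 0.00055 × 8000 / 9.8 = 0.45 mm
PW = 18.70 + 3.43 + 3.86 + 4.08 + 0.45 = 30.52 ≈ 30.5 mm.

PW ≈ 30.5 mm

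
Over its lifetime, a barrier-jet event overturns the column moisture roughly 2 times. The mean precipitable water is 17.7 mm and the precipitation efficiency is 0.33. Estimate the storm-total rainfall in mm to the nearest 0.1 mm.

Each cycle deposits ε × PW = 0.33 × 17.7 = 5.841 mm.
Over 2 cycles: 2 × 5.841 = 11.7 mm.

rainfall ≈ 11.7 mm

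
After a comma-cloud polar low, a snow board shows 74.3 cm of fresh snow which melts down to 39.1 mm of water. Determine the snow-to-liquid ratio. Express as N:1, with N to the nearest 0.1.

Ratio = snow depth / SWE = 743 mm / 39.1 mm = 19.0, i.e. 19.0:1.

ratio ≈ 19.0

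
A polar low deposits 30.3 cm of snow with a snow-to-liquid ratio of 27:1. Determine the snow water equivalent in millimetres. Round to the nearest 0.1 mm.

SWE ≈ 11.2 mm

SWE = snow depth / ratio = 30.3 cm / 27 = 1.122 cm = 11.2 mm.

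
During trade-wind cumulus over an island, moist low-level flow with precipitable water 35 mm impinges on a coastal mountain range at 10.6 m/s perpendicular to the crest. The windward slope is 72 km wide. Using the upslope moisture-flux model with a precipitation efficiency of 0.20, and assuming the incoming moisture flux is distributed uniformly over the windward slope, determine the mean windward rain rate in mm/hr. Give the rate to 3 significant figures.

Incoming column moisture flux per unit ridge length: F = V × PW = 10.6 × 35 = 371 mm·m/s.
Spread over the 72 km slope with efficiency ε = 0.20: R = ε·F/W = 0.20 × 371 / 72000 m = 1.031e-03 mm/s.
R = 1.031e-03 × 3600 = 3.71 mm/hr.

R ≈ 3.71 mm/hr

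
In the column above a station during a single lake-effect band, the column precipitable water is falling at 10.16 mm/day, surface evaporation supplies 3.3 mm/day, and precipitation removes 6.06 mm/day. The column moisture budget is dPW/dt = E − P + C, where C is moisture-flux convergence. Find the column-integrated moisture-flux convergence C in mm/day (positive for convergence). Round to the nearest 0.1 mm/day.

C ≈ -7.4 mm/day

dPW/dt = -10.16 mm/day.
C = dPW/dt − E + P = (-10.16) − 3.3 + 6.06 = -7.4 mm/day.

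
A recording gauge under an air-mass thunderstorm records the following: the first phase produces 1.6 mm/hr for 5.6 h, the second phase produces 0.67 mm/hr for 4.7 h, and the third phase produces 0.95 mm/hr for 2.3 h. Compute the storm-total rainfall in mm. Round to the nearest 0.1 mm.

Total = Σ Rᵢ Δtᵢ = 1.6 × 5.6 + 0.67 × 4.7 + 0.95 × 2.3
      = 8.96 + 3.149 + 2.185 = 14.3 mm.

total ≈ 14.3 mm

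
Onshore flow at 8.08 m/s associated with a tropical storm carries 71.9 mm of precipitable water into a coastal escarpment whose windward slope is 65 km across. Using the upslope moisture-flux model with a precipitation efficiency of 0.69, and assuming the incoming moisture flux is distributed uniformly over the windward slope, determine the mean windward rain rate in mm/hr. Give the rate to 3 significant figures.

R ≈ 22.2 mm/hr

Incoming column moisture flux per unit ridge length: F = V × PW = 8.08 × 71.9 = 580.952 mm·m/s.
Spread over the 65 km slope with efficiency ε = 0.69: R = ε·F/W = 0.69 × 580.952 / 65000 m = 6.167e-03 mm/s.
R = 6.167e-03 × 3600 = 22.2 mm/hr.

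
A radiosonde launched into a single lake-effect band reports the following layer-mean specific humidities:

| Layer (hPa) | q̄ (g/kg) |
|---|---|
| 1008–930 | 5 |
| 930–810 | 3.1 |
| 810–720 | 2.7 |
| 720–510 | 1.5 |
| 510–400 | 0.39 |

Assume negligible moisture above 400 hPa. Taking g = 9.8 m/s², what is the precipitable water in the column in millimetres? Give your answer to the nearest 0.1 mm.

Precipitable water is the column-integrated vapour mass per unit area: PW = (1/g) Σ q̄ Δp, with q in kg/kg and Δp in Pa (1 kg/m² of water = 1 mm).
Layer 1008–930 hPa: Δp = 78 hPa = 7800 Pa, q̄ = 0.005 kg/kg → 0.005 × 7800 / 9.8 = 3.98 mm
Layer 930–810 hPa: Δp = 120 hPa = 12000 Pa, q̄ = 0.0031 kg/kg → 0.0031 × 12000 / 9.8 = 3.80 mm
Layer 810–720 hPa: Δp = 90 hPa = 9000 Pa, q̄ = 0.0027 kg/kg → 0.0027 × 9000 / 9.8 = 2.48 mm
Layer 720–510 hPa: Δp = 210 hPa = 21000 Pa, q̄ = 0.0015 kg/kg → 0.0015 × 21000 / 9.8 = 3.21 mm
Layer 510–400 hPa: Δp = 110 hPa = 11000 Pa, q̄ = 0.00039 kg/kg → 0.00039 × 11000 / 9.8 = 0.44 mm
PW = 3.98 + 3.80 + 2.48 + 3.21 + 0.44 = 13.91 ≈ 13.9 mm.

PW ≈ 13.9 mm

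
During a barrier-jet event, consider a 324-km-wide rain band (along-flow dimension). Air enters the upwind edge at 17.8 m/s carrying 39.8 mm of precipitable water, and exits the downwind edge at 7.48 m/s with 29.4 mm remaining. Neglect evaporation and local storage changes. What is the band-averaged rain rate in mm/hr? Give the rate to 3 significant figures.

Column moisture flux per unit crosswind length is F = V × PW.
Inflow: F_in = 17.8 × 39.8 = 708.44 mm·m/s
Outflow: F_out = 7.48 × 29.4 = 219.912 mm·m/s
Steady-state rate R = (F_in − F_out)/L = (708.44 − 219.912) / 324000 m = 1.508e-03 mm/s.
R = 1.508e-03 × 3600 = 5.43 mm/hr.

R ≈ 5.43 mm/hr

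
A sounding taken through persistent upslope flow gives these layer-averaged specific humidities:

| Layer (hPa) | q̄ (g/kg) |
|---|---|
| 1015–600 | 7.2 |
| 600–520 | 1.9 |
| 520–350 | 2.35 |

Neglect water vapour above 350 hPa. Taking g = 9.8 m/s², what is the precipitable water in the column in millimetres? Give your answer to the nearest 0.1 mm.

PW ≈ 36.1 mm

Precipitable water is the column-integrated vapour mass per unit area: PW = (1/g) Σ q̄ Δp, with q in kg/kg and Δp in Pa (1 kg/m² of water = 1 mm).
Layer 1015–600 hPa: Δp = 415 hPa = 41500 Pa, q̄ = 0.0072 kg/kg → 0.0072 × 41500 / 9.8 = 30.49 mm
Layer 600–520 hPa: Δp = 80 hPa = 8000 Pa, q̄ = 0.0019 kg/kg → 0.0019 × 8000 / 9.8 = 1.55 mm
Layer 520–350 hPa: Δp = 170 hPa = 17000 Pa, q̄ = 0.00235 kg/kg → 0.00235 × 17000 / 9.8 = 4.08 mm
PW = 30.49 + 1.55 + 4.08 = 36.12 ≈ 36.1 mm.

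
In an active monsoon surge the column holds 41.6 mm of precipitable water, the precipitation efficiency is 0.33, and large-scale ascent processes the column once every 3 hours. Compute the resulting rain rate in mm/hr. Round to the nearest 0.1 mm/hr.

R ≈ 4.6 mm/hr

Each overturning extracts ε × PW = 0.33 × 41.6 = 13.728 mm.
Rate = ε·PW / τ = 13.728 / 3 h = 4.6 mm/hr.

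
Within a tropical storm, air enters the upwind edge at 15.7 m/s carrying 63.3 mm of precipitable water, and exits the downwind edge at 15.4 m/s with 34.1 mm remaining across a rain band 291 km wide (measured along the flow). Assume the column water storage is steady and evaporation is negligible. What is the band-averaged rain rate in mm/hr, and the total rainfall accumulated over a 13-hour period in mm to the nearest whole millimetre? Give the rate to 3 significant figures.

R ≈ 5.80 mm/hr; total ≈ 75 mm

Column moisture flux per unit crosswind length is F = V × PW.
Inflow: F_in = 15.7 × 63.3 = 993.81 mm·m/s
Outflow: F_out = 15.4 × 34.1 = 525.14 mm·m/s
Steady-state rate R = (F_in − F_out)/L = (993.81 − 525.14) / 291000 m = 1.611e-03 mm/s.
R = 1.611e-03 × 3600 = 5.80 mm/hr.
Over 13 h: total = 5.80 × 13 = 75.4 ≈ 75 mm.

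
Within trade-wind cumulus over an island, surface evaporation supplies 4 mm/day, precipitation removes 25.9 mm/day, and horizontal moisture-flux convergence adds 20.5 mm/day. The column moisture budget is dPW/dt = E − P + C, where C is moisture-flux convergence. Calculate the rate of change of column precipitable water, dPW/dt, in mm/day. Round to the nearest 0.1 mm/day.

dPW/dt ≈ -1.4 mm/day

dPW/dt = E − P + C = 4 − 25.9 + (20.5) = -1.4 mm/day.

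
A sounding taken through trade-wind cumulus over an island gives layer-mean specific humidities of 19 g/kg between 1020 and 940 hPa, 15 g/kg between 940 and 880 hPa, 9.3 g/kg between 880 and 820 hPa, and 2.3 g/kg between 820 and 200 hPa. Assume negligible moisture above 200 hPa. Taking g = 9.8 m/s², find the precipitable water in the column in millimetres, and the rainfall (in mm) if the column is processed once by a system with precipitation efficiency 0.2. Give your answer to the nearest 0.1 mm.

Precipitable water is the column-integrated vapour mass per unit area: PW = (1/g) Σ q̄ Δp, with q in kg/kg and Δp in Pa (1 kg/m² of water = 1 mm).
Layer 1020–940 hPa: Δp = 80 hPa = 8000 Pa, q̄ = 0.019 kg/kg → 0.019 × 8000 / 9.8 = 15.51 mm
Layer 940–880 hPa: Δp = 60 hPa = 6000 Pa, q̄ = 0.015 kg/kg → 0.015 × 6000 / 9.8 = 9.18 mm
Layer 880–820 hPa: Δp = 60 hPa = 6000 Pa, q̄ = 0.0093 kg/kg → 0.0093 × 6000 / 9.8 = 5.69 mm
Layer 820–200 hPa: Δp = 620 hPa = 62000 Pa, q̄ = 0.0023 kg/kg → 0.0023 × 62000 / 9.8 = 14.55 mm
PW = 15.51 + 9.18 + 5.69 + 14.55 = 44.93 ≈ 44.9 mm.
Rainfall = ε × PW = 0.2 × 44.9 = 9.0 mm.

PW ≈ 44.9 mm; rainfall ≈ 9.0 mm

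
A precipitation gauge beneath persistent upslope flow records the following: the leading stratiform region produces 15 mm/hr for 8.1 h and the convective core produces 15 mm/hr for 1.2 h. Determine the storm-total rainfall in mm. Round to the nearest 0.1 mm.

Total = Σ Rᵢ Δtᵢ = 15 × 8.1 + 15 × 1.2
      = 121.5 + 18 = 139.5 mm.

total ≈ 139.5 mm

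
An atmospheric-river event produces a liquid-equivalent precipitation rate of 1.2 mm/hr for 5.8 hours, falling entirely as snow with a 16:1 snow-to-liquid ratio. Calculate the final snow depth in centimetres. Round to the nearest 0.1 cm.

Liquid-equivalent depth = 1.2 × 5.8 = 6.96 mm.
Snow depth = 6.96 mm × 16 = 111.36 mm = 11.1 cm.

snow depth ≈ 11.1 cm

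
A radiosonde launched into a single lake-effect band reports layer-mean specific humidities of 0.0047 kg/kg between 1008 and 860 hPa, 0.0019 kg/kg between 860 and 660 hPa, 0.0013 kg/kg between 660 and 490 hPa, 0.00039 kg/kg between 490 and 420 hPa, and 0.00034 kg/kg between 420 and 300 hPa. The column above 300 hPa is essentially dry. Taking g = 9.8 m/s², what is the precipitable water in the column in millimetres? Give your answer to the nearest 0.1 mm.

PW ≈ 13.9 mm

Precipitable water is the column-integrated vapour mass per unit area: PW = (1/g) Σ q̄ Δp, with q in kg/kg and Δp in Pa (1 kg/m² of water = 1 mm).
Layer 1008–860 hPa: Δp = 148 hPa = 14800 Pa, q̄ = 0.0047 kg/kg → 0.0047 × 14800 / 9.8 = 7.10 mm
Layer 860–660 hPa: Δp = 200 hPa = 20000 Pa, q̄ = 0.0019 kg/kg → 0.0019 × 20000 / 9.8 = 3.88 mm
Layer 660–490 hPa: Δp = 170 hPa = 17000 Pa, q̄ = 0.0013 kg/kg → 0.0013 × 17000 / 9.8 = 2.26 mm
Layer 490–420 hPa: Δp = 70 hPa = 7000 Pa, q̄ = 0.00039 kg/kg → 0.00039 × 7000 / 9.8 = 0.28 mm
Layer 420–300 hPa: Δp = 120 hPa = 12000 Pa, q̄ = 0.00034 kg/kg → 0.00034 × 12000 / 9.8 = 0.42 mm
PW = 7.10 + 3.88 + 2.26 + 0.28 + 0.42 = 13.94 ≈ 13.9 mm.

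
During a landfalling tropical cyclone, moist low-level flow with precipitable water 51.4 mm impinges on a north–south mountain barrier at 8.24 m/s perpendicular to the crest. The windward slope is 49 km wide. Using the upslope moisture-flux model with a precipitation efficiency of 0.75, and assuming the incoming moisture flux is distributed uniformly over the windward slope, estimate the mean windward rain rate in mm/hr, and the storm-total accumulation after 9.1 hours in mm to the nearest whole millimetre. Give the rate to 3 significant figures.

R ≈ 23.3 mm/hr; total ≈ 212 mm

Incoming column moisture flux per unit ridge length: F = V × PW = 8.24 × 51.4 = 423.536 mm·m/s.
Spread over the 49 km slope with efficiency ε = 0.75: R = ε·F/W = 0.75 × 423.536 / 49000 m = 6.483e-03 mm/s.
R = 6.483e-03 × 3600 = 23.3 mm/hr.
Over 9.1 h: total = 23.3 × 9.1 = 212.03 ≈ 212 mm.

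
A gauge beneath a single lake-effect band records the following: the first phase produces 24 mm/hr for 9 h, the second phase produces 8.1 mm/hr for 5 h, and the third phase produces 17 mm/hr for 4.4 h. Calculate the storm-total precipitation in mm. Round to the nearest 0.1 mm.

total ≈ 331.3 mm

Total = Σ Rᵢ Δtᵢ = 24 × 9 + 8.1 × 5 + 17 × 4.4
      = 216 + 40.5 + 74.8 = 331.3 mm.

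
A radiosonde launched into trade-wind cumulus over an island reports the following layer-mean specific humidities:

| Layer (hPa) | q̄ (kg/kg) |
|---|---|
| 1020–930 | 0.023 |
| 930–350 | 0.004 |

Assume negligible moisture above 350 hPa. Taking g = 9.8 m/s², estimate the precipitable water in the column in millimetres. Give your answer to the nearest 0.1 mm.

Precipitable water is the column-integrated vapour mass per unit area: PW = (1/g) Σ q̄ Δp, with q in kg/kg and Δp in Pa (1 kg/m² of water = 1 mm).
Layer 1020–930 hPa: Δp = 90 hPa = 9000 Pa, q̄ = 0.023 kg/kg → 0.023 × 9000 / 9.8 = 21.12 mm
Layer 930–350 hPa: Δp = 580 hPa = 58000 Pa, q̄ = 0.004 kg/kg → 0.004 × 58000 / 9.8 = 23.67 mm
PW = 21.12 + 23.67 = 44.79 ≈ 44.8 mm.

PW ≈ 44.8 mm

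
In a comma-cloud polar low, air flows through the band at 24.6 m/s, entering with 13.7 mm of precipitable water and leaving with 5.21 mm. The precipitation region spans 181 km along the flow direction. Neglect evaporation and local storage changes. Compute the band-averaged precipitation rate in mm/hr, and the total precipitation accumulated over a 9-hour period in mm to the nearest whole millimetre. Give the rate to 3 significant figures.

Column moisture flux per unit crosswind length is F = V × PW.
Inflow: F_in = 24.6 × 13.7 = 337.02 mm·m/s
Outflow: F_out = 24.6 × 5.21 = 128.166 mm·m/s
Steady-state rate R = (F_in − F_out)/L = (337.02 − 128.166) / 181000 m = 1.154e-03 mm/s.
R = 1.154e-03 × 3600 = 4.15 mm/hr.
Over 9 h: total = 4.15 × 9 = 37.35 ≈ 37 mm.

R ≈ 4.15 mm/hr; total ≈ 37 mm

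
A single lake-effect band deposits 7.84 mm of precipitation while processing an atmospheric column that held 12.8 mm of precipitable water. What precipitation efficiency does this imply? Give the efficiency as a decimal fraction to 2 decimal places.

ε ≈ 0.61

ε = precipitation / PW = 7.84 / 12.8 = 0.61.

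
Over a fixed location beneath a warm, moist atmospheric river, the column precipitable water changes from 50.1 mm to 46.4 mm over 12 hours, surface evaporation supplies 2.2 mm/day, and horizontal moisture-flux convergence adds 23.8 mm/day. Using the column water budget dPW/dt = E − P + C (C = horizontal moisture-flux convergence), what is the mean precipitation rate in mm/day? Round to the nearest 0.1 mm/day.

P ≈ 33.4 mm/day

dPW/dt = (46.4 − 50.1) mm / (12/24 day) = -7.400 mm/day.
P = E + C − dPW/dt = 2.2 + (23.8) − (-7.400) = 33.4 mm/day.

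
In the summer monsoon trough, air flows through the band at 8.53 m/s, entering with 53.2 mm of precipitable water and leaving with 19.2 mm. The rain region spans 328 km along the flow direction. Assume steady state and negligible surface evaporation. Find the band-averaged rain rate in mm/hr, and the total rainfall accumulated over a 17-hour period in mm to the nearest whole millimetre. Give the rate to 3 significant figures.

Column moisture flux per unit crosswind length is F = V × PW.
Inflow: F_in = 8.53 × 53.2 = 453.796 mm·m/s
Outflow: F_out = 8.53 × 19.2 = 163.776 mm·m/s
Steady-state rate R = (F_in − F_out)/L = (453.796 − 163.776) / 328000 m = 8.842e-04 mm/s.
R = 8.842e-04 × 3600 = 3.18 mm/hr.
Over 17 h: total = 3.18 × 17 = 54.06 ≈ 54 mm.

R ≈ 3.18 mm/hr; total ≈ 54 mm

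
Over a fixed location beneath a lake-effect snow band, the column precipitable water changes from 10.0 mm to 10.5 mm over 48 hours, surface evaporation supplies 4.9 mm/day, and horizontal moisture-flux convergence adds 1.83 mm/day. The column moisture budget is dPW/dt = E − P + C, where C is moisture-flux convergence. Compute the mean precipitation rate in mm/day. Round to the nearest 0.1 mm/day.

P ≈ 6.5 mm/day

dPW/dt = (10.5 − 10.0) mm / (48/24 day) = +0.250 mm/day.
P = E + C − dPW/dt = 4.9 + (1.83) − (+0.250) = 6.5 mm/day.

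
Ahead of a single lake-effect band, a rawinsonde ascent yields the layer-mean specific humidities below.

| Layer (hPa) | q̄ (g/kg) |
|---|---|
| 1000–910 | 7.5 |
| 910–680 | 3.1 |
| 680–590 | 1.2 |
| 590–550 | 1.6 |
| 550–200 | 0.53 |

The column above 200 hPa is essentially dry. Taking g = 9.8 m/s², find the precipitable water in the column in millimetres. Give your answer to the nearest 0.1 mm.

PW ≈ 17.8 mm

Precipitable water is the column-integrated vapour mass per unit area: PW = (1/g) Σ q̄ Δp, with q in kg/kg and Δp in Pa (1 kg/m² of water = 1 mm).
Layer 1000–910 hPa: Δp = 90 hPa = 9000 Pa, q̄ = 0.0075 kg/kg → 0.0075 × 9000 / 9.8 = 6.89 mm
Layer 910–680 hPa: Δp = 230 hPa = 23000 Pa, q̄ = 0.0031 kg/kg → 0.0031 × 23000 / 9.8 = 7.28 mm
Layer 680–590 hPa: Δp = 90 hPa = 9000 Pa, q̄ = 0.0012 kg/kg → 0.0012 × 9000 / 9.8 = 1.10 mm
Layer 590–550 hPa: Δp = 40 hPa = 4000 Pa, q̄ = 0.0016 kg/kg → 0.0016 × 4000 / 9.8 = 0.65 mm
Layer 550–200 hPa: Δp = 350 hPa = 35000 Pa, q̄ = 0.00053 kg/kg → 0.00053 × 35000 / 9.8 = 1.89 mm
PW = 6.89 + 7.28 + 1.10 + 0.65 + 1.89 = 17.81 ≈ 17.8 mm.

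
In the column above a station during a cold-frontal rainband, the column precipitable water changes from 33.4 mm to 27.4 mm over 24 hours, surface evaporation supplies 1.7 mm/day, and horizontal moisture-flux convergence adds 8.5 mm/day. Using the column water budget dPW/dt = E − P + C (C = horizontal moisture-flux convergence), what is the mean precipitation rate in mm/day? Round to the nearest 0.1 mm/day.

P ≈ 16.2 mm/day

dPW/dt = (27.4 − 33.4) mm / (24/24 day) = -6.000 mm/day.
P = E + C − dPW/dt = 1.7 + (8.5) − (-6.000) = 16.2 mm/day.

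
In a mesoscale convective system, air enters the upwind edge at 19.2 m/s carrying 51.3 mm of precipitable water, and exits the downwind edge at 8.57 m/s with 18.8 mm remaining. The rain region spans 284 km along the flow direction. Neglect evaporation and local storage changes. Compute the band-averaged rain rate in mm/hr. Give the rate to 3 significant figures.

Column moisture flux per unit crosswind length is F = V × PW.
Inflow: F_in = 19.2 × 51.3 = 984.96 mm·m/s
Outflow: F_out = 8.57 × 18.8 = 161.116 mm·m/s
Steady-state rate R = (F_in − F_out)/L = (984.96 − 161.116) / 284000 m = 2.901e-03 mm/s.
R = 2.901e-03 × 3600 = 10.4 mm/hr.

R ≈ 10.4 mm/hr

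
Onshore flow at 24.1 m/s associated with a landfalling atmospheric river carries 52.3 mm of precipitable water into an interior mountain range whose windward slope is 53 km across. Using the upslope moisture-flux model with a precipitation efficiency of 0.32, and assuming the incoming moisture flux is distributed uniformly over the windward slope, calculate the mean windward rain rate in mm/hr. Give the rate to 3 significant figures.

Incoming column moisture flux per unit ridge length: F = V × PW = 24.1 × 52.3 = 1260.43 mm·m/s.
Spread over the 53 km slope with efficiency ε = 0.32: R = ε·F/W = 0.32 × 1260.43 / 53000 m = 7.610e-03 mm/s.
R = 7.610e-03 × 3600 = 27.4 mm/hr.

R ≈ 27.4 mm/hr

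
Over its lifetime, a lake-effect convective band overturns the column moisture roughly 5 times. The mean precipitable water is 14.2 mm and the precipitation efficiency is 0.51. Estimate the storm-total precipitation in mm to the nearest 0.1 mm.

Each cycle deposits ε × PW = 0.51 × 14.2 = 7.242 mm.
Over 5 cycles: 5 × 7.242 = 36.2 mm.

precipitation ≈ 36.2 mm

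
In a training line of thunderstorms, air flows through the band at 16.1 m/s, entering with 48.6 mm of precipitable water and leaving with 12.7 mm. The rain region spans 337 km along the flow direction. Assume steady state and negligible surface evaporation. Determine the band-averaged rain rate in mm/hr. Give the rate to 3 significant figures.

R ≈ 6.17 mm/hr

Column moisture flux per unit crosswind length is F = V × PW.
Inflow: F_in = 16.1 × 48.6 = 782.46 mm·m/s
Outflow: F_out = 16.1 × 12.7 = 204.47 mm·m/s
Steady-state rate R = (F_in − F_out)/L = (782.46 − 204.47) / 337000 m = 1.715e-03 mm/s.
R = 1.715e-03 × 3600 = 6.17 mm/hr.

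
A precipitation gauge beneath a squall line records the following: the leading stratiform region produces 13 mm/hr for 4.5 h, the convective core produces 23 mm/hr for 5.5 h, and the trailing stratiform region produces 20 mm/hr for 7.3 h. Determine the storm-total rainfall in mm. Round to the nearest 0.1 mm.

total ≈ 331.0 mm

Total = Σ Rᵢ Δtᵢ = 13 × 4.5 + 23 × 5.5 + 20 × 7.3
      = 58.5 + 126.5 + 146 = 331.0 mm.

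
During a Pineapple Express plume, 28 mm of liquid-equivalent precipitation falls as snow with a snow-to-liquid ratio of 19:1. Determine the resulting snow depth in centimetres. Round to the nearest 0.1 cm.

snow depth ≈ 53.2 cm

Snow depth = liquid × ratio = 28 mm × 19 = 532 mm = 53.2 cm.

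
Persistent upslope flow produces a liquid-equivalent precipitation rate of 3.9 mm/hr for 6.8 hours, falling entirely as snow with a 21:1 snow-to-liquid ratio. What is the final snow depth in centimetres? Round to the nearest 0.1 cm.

Liquid-equivalent depth = 3.9 × 6.8 = 26.52 mm.
Snow depth = 26.52 mm × 21 = 556.92 mm = 55.7 cm.

snow depth ≈ 55.7 cm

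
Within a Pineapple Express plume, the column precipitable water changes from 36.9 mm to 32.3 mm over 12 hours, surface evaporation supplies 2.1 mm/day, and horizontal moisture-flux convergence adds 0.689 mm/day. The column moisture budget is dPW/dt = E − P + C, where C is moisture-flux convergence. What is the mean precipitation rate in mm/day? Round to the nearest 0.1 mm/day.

dPW/dt = (32.3 − 36.9) mm / (12/24 day) = -9.200 mm/day.
P = E + C − dPW/dt = 2.1 + (0.689) − (-9.200) = 12.0 mm/day.

P ≈ 12.0 mm/day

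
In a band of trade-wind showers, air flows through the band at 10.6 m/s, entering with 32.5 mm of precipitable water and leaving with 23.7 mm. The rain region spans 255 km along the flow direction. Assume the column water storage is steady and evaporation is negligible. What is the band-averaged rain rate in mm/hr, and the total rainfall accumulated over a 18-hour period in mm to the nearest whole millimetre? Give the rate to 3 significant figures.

Column moisture flux per unit crosswind length is F = V × PW.
Inflow: F_in = 10.6 × 32.5 = 344.5 mm·m/s
Outflow: F_out = 10.6 × 23.7 = 251.22 mm·m/s
Steady-state rate R = (F_in − F_out)/L = (344.5 − 251.22) / 255000 m = 3.658e-04 mm/s.
R = 3.658e-04 × 3600 = 1.32 mm/hr.
Over 18 h: total = 1.32 × 18 = 23.76 ≈ 24 mm.

R ≈ 1.32 mm/hr; total ≈ 24 mm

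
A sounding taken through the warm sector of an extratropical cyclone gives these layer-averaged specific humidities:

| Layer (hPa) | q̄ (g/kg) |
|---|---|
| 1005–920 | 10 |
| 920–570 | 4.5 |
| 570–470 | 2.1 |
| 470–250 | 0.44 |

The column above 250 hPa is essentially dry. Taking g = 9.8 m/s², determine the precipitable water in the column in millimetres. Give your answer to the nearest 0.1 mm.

Precipitable water is the column-integrated vapour mass per unit area: PW = (1/g) Σ q̄ Δp, with q in kg/kg and Δp in Pa (1 kg/m² of water = 1 mm).
Layer 1005–920 hPa: Δp = 85 hPa = 8500 Pa, q̄ = 0.01 kg/kg → 0.01 × 8500 / 9.8 = 8.67 mm
Layer 920–570 hPa: Δp = 350 hPa = 35000 Pa, q̄ = 0.0045 kg/kg → 0.0045 × 35000 / 9.8 = 16.07 mm
Layer 570–470 hPa: Δp = 100 hPa = 10000 Pa, q̄ = 0.0021 kg/kg → 0.0021 × 10000 / 9.8 = 2.14 mm
Layer 470–250 hPa: Δp = 220 hPa = 22000 Pa, q̄ = 0.00044 kg/kg → 0.00044 × 22000 / 9.8 = 0.99 mm
PW = 8.67 + 16.07 + 2.14 + 0.99 = 27.87 ≈ 27.9 mm.

PW ≈ 27.9 mm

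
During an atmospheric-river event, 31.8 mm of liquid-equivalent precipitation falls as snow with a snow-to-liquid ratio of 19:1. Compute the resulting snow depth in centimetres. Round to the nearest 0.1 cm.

snow depth ≈ 60.4 cm

Snow depth = liquid × ratio = 31.8 mm × 19 = 604.2 mm = 60.4 cm.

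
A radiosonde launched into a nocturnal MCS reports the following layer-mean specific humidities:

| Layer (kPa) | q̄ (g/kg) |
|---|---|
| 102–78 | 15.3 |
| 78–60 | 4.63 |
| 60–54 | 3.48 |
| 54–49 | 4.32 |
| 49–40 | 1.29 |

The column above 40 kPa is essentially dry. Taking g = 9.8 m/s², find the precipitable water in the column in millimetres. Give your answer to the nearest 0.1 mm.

Precipitable water is the column-integrated vapour mass per unit area: PW = (1/g) Σ q̄ Δp, with q in kg/kg and Δp in Pa (1 kg/m² of water = 1 mm).
Layer 102–78 kPa: Δp = 240 hPa = 24000 Pa, q̄ = 0.0153 kg/kg → 0.0153 × 24000 / 9.8 = 37.47 mm
Layer 78–60 kPa: Δp = 180 hPa = 18000 Pa, q̄ = 0.00463 kg/kg → 0.00463 × 18000 / 9.8 = 8.50 mm
Layer 60–54 kPa: Δp = 60 hPa = 6000 Pa, q̄ = 0.00348 kg/kg → 0.00348 × 6000 / 9.8 = 2.13 mm
Layer 54–49 kPa: Δp = 50 hPa = 5000 Pa, q̄ = 0.00432 kg/kg → 0.00432 × 5000 / 9.8 = 2.20 mm
Layer 49–40 kPa: Δp = 90 hPa = 9000 Pa, q̄ = 0.00129 kg/kg → 0.00129 × 9000 / 9.8 = 1.18 mm
PW = 37.47 + 8.50 + 2.13 + 2.20 + 1.18 = 51.48 ≈ 51.5 mm.

PW ≈ 51.5 mm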